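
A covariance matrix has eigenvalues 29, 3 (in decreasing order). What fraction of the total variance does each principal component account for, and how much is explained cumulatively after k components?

Step 1 — total variance = trace(Sigma) = Σ λ_i = 29 + 3 = 32.

Step 2 — fraction explained by component i = λ_i / Σ λ:
  PC1: 29/32 = 0.9062
  PC2: 3/32 = 0.0938

Step 3 — cumulative fraction after k components = (λ_1 + ... + λ_k) / Σ λ:
  k = 1: 29/32 = 0.9062
  k = 2: (29 + 3)/32 = 32/32 = 1

Summary (fraction, with percent):

explained: PC1 0.9062 (90.62%), PC2 0.0938 (9.38%);  cumulative: 0.9062, 1


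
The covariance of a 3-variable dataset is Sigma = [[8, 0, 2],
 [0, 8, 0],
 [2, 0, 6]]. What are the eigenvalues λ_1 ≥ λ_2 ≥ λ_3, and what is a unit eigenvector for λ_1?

Step 1 — characteristic polynomial p(λ) = det(λI - Sigma) = λ³ - tr·λ² + c_1·λ - det, where tr = trace, c_1 = sum of the principal 2×2 minors, det = det(Sigma):
  tr = 8 + 8 + 6 = 22,
  c_1 = (8·8 - (0)²) + (8·6 - (2)²) + (8·6 - (0)²) = 64 + 44 + 48 = 156,
  det = 8·(8·6 - (0)²) - (0)·((0)·6 - (0)·(2)) + (2)·((0)·(0) - 8·(2)) = 8·(48) - (0)·(0) + (2)·(-16) = 352.
  So p(λ) = λ³ - 22λ² + 156λ - 352.
Step 2 — look for an integer root (rational root theorem: any rational root is an integer divisor of 352). Testing λ = 8:
  p(8) = 512 - 1408 + 1248 - 352 = 0  ✓
  Dividing out (λ - 8): p(λ) = (λ - 8)(λ² - 14λ + 44).
Step 3 — remaining eigenvalues from the quadratic λ² - 14λ + 44 = 0:
  Δ = 14² - 4·44 = 196 - 176 = 20,  λ = (14 ± √20)/2 = (14 ± 4.4721)/2 ≈ 9.2361 or 4.7639.
  Sorted: λ_1 = 9.2361,  λ_2 = 8,  λ_3 = 4.7639  (check: sum = 22 = tr ✓).

Step 4 — unit eigenvector for λ_1 ≈ 9.2361: v spans the null space of (Sigma - λ_1 I), whose rows are
  r_1 = (-1.2361, 0, 2),  r_2 = (0, -1.2361, 0),  r_3 = (2, 0, -3.2361).
  v is orthogonal to every row, so take v ∝ r_1 × r_2 = ((0)·(0) - (2)·(-1.2361), (2)·(0) - (-1.2361)·(0), (-1.2361)·(-1.2361) - (0)·(0)) ≈ (2.4721, 0, 1.5279).
  Let u = (2.4721, 0, 1.5279).
  ||u|| = √((2.4721)² + (0)² + (1.5279)²) = √(8.4458) ≈ 2.9062,  v_1 = u/||u|| ≈ (0.8507, 0, 0.5257) (||v_1|| = 1).

λ_1 = 9.2361,  λ_2 = 8,  λ_3 = 4.7639;  v_1 ≈ (0.8507, 0, 0.5257)


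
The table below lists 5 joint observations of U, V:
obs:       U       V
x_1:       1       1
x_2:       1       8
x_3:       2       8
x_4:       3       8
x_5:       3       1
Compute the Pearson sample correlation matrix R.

Step 1 — column means:
  mean(U) = (1 + 1 + 2 + 3 + 3) / 5 = 10/5 = 2
  mean(V) = (1 + 8 + 8 + 8 + 1) / 5 = 26/5 = 5.2

Step 2 — sample variances and covariances s[i,j] = (1/(n-1)) · Σ_k (x_{k,i} - mean_i) · (x_{k,j} - mean_j), with n-1 = 4:
  s[U,U] = ((-1)·(-1) + (-1)·(-1) + (0)·(0) + (1)·(1) + (1)·(1)) / 4 = 4/4 = 1
  s[U,V] = ((-1)·(-4.2) + (-1)·(2.8) + (0)·(2.8) + (1)·(2.8) + (1)·(-4.2)) / 4 = 0/4 = 0
  s[V,V] = ((-4.2)·(-4.2) + (2.8)·(2.8) + (2.8)·(2.8) + (2.8)·(2.8) + (-4.2)·(-4.2)) / 4 = 58.8/4 = 14.7
  Sample standard deviations s_i = √(s[i,i]):
  s(U) = √(1) = 1
  s(V) = √(14.7) = 3.8341

Step 3 — r_{ij} = s_{ij} / (s_i · s_j):
  r[U,U] = 1 (diagonal).
  r[U,V] = 0 / (1 · 3.8341) = 0 / 3.8341 = 0
  r[V,V] = 1 (diagonal).

R is symmetric with unit diagonal. Assembling:

R = [[1, 0],
 [0, 1]]


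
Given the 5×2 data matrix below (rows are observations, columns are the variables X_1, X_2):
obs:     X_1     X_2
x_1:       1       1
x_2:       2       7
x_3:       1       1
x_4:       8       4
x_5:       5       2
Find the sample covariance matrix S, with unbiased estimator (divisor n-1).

Step 1 — column means:
  mean(X_1) = (1 + 2 + 1 + 8 + 5) / 5 = 17/5 = 3.4
  mean(X_2) = (1 + 7 + 1 + 4 + 2) / 5 = 15/5 = 3

Step 2 — sample covariance S[i,j] = (1/(n-1)) · Σ_k (x_{k,i} - mean_i) · (x_{k,j} - mean_j), with n-1 = 4.
  S[X_1,X_1] = ((-2.4)·(-2.4) + (-1.4)·(-1.4) + (-2.4)·(-2.4) + (4.6)·(4.6) + (1.6)·(1.6)) / 4 = 37.2/4 = 9.3
  S[X_1,X_2] = ((-2.4)·(-2) + (-1.4)·(4) + (-2.4)·(-2) + (4.6)·(1) + (1.6)·(-1)) / 4 = 7/4 = 1.75
  S[X_2,X_2] = ((-2)·(-2) + (4)·(4) + (-2)·(-2) + (1)·(1) + (-1)·(-1)) / 4 = 26/4 = 6.5

S is symmetric (S[j,i] = S[i,j]). Assembling:

S = [[9.3, 1.75],
 [1.75, 6.5]]


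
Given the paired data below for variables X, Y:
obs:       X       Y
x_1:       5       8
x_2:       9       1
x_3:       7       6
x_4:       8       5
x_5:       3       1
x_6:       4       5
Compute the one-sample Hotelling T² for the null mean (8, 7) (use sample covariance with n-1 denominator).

Step 1 — sample mean vector:
  mean(X) = (5 + 9 + 7 + 8 + 3 + 4) / 6 = 36/6 = 6
  mean(Y) = (8 + 1 + 6 + 5 + 1 + 5) / 6 = 26/6 = 4.3333
  x̄ = (6, 4.3333),  deviation x̄ - mu_0 = (6, 4.3333) - (8, 7) = (-2, -2.6667).

Step 2 — sample covariance matrix, S[i,j] = (1/(n-1)) · Σ_k (x_{k,i} - mean_i) · (x_{k,j} - mean_j), divisor n-1 = 5:
  S[X,X] = ((-1)·(-1) + (3)·(3) + (1)·(1) + (2)·(2) + (-3)·(-3) + (-2)·(-2)) / 5 = 28/5 = 5.6
  S[X,Y] = ((-1)·(3.6667) + (3)·(-3.3333) + (1)·(1.6667) + (2)·(0.6667) + (-3)·(-3.3333) + (-2)·(0.6667)) / 5 = -2/5 = -0.4
  S[Y,Y] = ((3.6667)·(3.6667) + (-3.3333)·(-3.3333) + (1.6667)·(1.6667) + (0.6667)·(0.6667) + (-3.3333)·(-3.3333) + (0.6667)·(0.6667)) / 5 = 39.3333/5 = 7.8667
  S = [[5.6, -0.4],
 [-0.4, 7.8667]].

Step 3 — invert S. det(S) = 5.6·7.8667 - (-0.4)² = 43.8933.
  S^{-1} = (1/det) · [[d, -b], [-b, a]] = [[0.1792, 0.0091],
 [0.0091, 0.1276]].

Step 4 — quadratic form (x̄ - mu_0)^T · S^{-1} · (x̄ - mu_0):
  S^{-1} · (x̄ - mu_0) = (-0.3827, -0.3584),
  (x̄ - mu_0)^T · [...] = (-2)·(-0.3827) + (-2.6667)·(-0.3584) = 1.7213.

Step 5 — scale by n: T² = 6 · 1.7213 = 10.3281.

T² ≈ 10.3281


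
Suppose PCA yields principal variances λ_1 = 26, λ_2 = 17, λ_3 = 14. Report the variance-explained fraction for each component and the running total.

Step 1 — total variance = trace(Sigma) = Σ λ_i = 26 + 17 + 14 = 57.

Step 2 — fraction explained by component i = λ_i / Σ λ:
  PC1: 26/57 = 0.4561
  PC2: 17/57 = 0.2982
  PC3: 14/57 = 0.2456

Step 3 — cumulative fraction after k components = (λ_1 + ... + λ_k) / Σ λ:
  k = 1: 26/57 = 0.4561
  k = 2: (26 + 17)/57 = 43/57 = 0.7544
  k = 3: (26 + 17 + 14)/57 = 57/57 = 1

Summary (fraction, with percent):

explained: PC1 0.4561 (45.61%), PC2 0.2982 (29.82%), PC3 0.2456 (24.56%);  cumulative: 0.4561, 0.7544, 1


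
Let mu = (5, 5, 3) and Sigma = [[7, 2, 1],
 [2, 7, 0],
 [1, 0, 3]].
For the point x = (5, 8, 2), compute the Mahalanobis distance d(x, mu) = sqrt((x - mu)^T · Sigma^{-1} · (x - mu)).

Step 1 — centre the observation: (x - mu) = (0, 3, -1).

Step 2 — invert Sigma (cofactor / det for 3×3, or solve directly):
  Sigma^{-1} = [[0.1641, -0.0469, -0.0547],
 [-0.0469, 0.1563, 0.0156],
 [-0.0547, 0.0156, 0.3516]].

Step 3 — form the quadratic (x - mu)^T · Sigma^{-1} · (x - mu):
  Sigma^{-1} · (x - mu) = (-0.0859, 0.4531, -0.3047).
  (x - mu)^T · [Sigma^{-1} · (x - mu)] = (0)·(-0.0859) + (3)·(0.4531) + (-1)·(-0.3047) = 1.6641.

Step 4 — take square root: d = √(1.6641) ≈ 1.29.

d(x, mu) = √(1.6641) ≈ 1.29


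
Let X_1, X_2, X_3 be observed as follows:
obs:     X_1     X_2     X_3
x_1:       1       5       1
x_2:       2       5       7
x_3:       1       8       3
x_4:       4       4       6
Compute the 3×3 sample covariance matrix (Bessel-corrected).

Step 1 — column means:
  mean(X_1) = (1 + 2 + 1 + 4) / 4 = 8/4 = 2
  mean(X_2) = (5 + 5 + 8 + 4) / 4 = 22/4 = 5.5
  mean(X_3) = (1 + 7 + 3 + 6) / 4 = 17/4 = 4.25

Step 2 — sample covariance S[i,j] = (1/(n-1)) · Σ_k (x_{k,i} - mean_i) · (x_{k,j} - mean_j), with n-1 = 3.
  S[X_1,X_1] = ((-1)·(-1) + (0)·(0) + (-1)·(-1) + (2)·(2)) / 3 = 6/3 = 2
  S[X_1,X_2] = ((-1)·(-0.5) + (0)·(-0.5) + (-1)·(2.5) + (2)·(-1.5)) / 3 = -5/3 = -1.6667
  S[X_1,X_3] = ((-1)·(-3.25) + (0)·(2.75) + (-1)·(-1.25) + (2)·(1.75)) / 3 = 8/3 = 2.6667
  S[X_2,X_2] = ((-0.5)·(-0.5) + (-0.5)·(-0.5) + (2.5)·(2.5) + (-1.5)·(-1.5)) / 3 = 9/3 = 3
  S[X_2,X_3] = ((-0.5)·(-3.25) + (-0.5)·(2.75) + (2.5)·(-1.25) + (-1.5)·(1.75)) / 3 = -5.5/3 = -1.8333
  S[X_3,X_3] = ((-3.25)·(-3.25) + (2.75)·(2.75) + (-1.25)·(-1.25) + (1.75)·(1.75)) / 3 = 22.75/3 = 7.5833

S is symmetric (S[j,i] = S[i,j]). Assembling:

S = [[2, -1.6667, 2.6667],
 [-1.6667, 3, -1.8333],
 [2.6667, -1.8333, 7.5833]]


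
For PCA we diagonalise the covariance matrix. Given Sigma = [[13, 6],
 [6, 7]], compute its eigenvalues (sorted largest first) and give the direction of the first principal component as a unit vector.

Step 1 — characteristic polynomial of 2×2 Sigma:
  det(Sigma - λI) = λ² - trace · λ + det = 0.
  trace = 13 + 7 = 20, det = 13·7 - (6)² = 55.
Step 2 — discriminant:
  Δ = trace² - 4·det = 400 - 220 = 180.
Step 3 — eigenvalues:
  λ = (trace ± √Δ)/2 = (20 ± 13.4164)/2,
  λ_1 = 16.7082,  λ_2 = 3.2918.

Step 4 — unit eigenvector for λ_1: solve (Sigma - λ_1 I)v = 0. First row:
  (13 - 16.7082)·v_x + (6)·v_y = 0, i.e. (-3.7082)·v_x + (6)·v_y = 0,
  so v ∝ (b, λ_1 - a) = (6, 3.7082) = u.
  ||u|| = √((6)² + (3.7082)²) = √(49.7508) ≈ 7.0534,
  v_1 = u/||u|| ≈ (0.8507, 0.5257) (||v_1|| = 1).

λ_1 = 16.7082,  λ_2 = 3.2918;  v_1 ≈ (0.8507, 0.5257)


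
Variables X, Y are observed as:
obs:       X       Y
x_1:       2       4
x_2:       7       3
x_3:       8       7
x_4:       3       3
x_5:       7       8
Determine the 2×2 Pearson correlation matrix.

Step 1 — column means:
  mean(X) = (2 + 7 + 8 + 3 + 7) / 5 = 27/5 = 5.4
  mean(Y) = (4 + 3 + 7 + 3 + 8) / 5 = 25/5 = 5

Step 2 — sample variances and covariances s[i,j] = (1/(n-1)) · Σ_k (x_{k,i} - mean_i) · (x_{k,j} - mean_j), with n-1 = 4:
  s[X,X] = ((-3.4)·(-3.4) + (1.6)·(1.6) + (2.6)·(2.6) + (-2.4)·(-2.4) + (1.6)·(1.6)) / 4 = 29.2/4 = 7.3
  s[X,Y] = ((-3.4)·(-1) + (1.6)·(-2) + (2.6)·(2) + (-2.4)·(-2) + (1.6)·(3)) / 4 = 15/4 = 3.75
  s[Y,Y] = ((-1)·(-1) + (-2)·(-2) + (2)·(2) + (-2)·(-2) + (3)·(3)) / 4 = 22/4 = 5.5
  Sample standard deviations s_i = √(s[i,i]):
  s(X) = √(7.3) = 2.7019
  s(Y) = √(5.5) = 2.3452

Step 3 — r_{ij} = s_{ij} / (s_i · s_j):
  r[X,X] = 1 (diagonal).
  r[X,Y] = 3.75 / (2.7019 · 2.3452) = 3.75 / 6.3364 = 0.5918
  r[Y,Y] = 1 (diagonal).

R is symmetric with unit diagonal. Assembling:

R = [[1, 0.5918],
 [0.5918, 1]]


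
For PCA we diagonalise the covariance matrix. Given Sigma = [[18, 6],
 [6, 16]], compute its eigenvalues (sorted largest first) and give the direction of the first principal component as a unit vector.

Step 1 — characteristic polynomial of 2×2 Sigma:
  det(Sigma - λI) = λ² - trace · λ + det = 0.
  trace = 18 + 16 = 34, det = 18·16 - (6)² = 252.
Step 2 — discriminant:
  Δ = trace² - 4·det = 1156 - 1008 = 148.
Step 3 — eigenvalues:
  λ = (trace ± √Δ)/2 = (34 ± 12.1655)/2,
  λ_1 = 23.0828,  λ_2 = 10.9172.

Step 4 — unit eigenvector for λ_1: solve (Sigma - λ_1 I)v = 0. First row:
  (18 - 23.0828)·v_x + (6)·v_y = 0, i.e. (-5.0828)·v_x + (6)·v_y = 0,
  so v ∝ (b, λ_1 - a) = (6, 5.0828) = u.
  ||u|| = √((6)² + (5.0828)²) = √(61.8345) ≈ 7.8635,
  v_1 = u/||u|| ≈ (0.763, 0.6464) (||v_1|| = 1).

λ_1 = 23.0828,  λ_2 = 10.9172;  v_1 ≈ (0.763, 0.6464)


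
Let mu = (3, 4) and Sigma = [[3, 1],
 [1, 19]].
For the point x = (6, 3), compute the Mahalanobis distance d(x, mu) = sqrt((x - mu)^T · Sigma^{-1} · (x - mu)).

Step 1 — centre the observation: (x - mu) = (3, -1).

Step 2 — invert Sigma. det(Sigma) = 3·19 - (1)² = 56.
  Sigma^{-1} = (1/det) · [[d, -b], [-b, a]] = [[0.3393, -0.0179],
 [-0.0179, 0.0536]].

Step 3 — form the quadratic (x - mu)^T · Sigma^{-1} · (x - mu):
  Sigma^{-1} · (x - mu) = (1.0357, -0.1071).
  (x - mu)^T · [Sigma^{-1} · (x - mu)] = (3)·(1.0357) + (-1)·(-0.1071) = 3.2143.

Step 4 — take square root: d = √(3.2143) ≈ 1.7928.

d(x, mu) = √(3.2143) ≈ 1.7928


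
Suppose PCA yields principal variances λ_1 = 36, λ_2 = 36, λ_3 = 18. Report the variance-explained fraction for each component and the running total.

Step 1 — total variance = trace(Sigma) = Σ λ_i = 36 + 36 + 18 = 90.

Step 2 — fraction explained by component i = λ_i / Σ λ:
  PC1: 36/90 = 0.4
  PC2: 36/90 = 0.4
  PC3: 18/90 = 0.2

Step 3 — cumulative fraction after k components = (λ_1 + ... + λ_k) / Σ λ:
  k = 1: 36/90 = 0.4
  k = 2: (36 + 36)/90 = 72/90 = 0.8
  k = 3: (36 + 36 + 18)/90 = 90/90 = 1

Summary (fraction, with percent):

explained: PC1 0.4 (40%), PC2 0.4 (40%), PC3 0.2 (20%);  cumulative: 0.4, 0.8, 1


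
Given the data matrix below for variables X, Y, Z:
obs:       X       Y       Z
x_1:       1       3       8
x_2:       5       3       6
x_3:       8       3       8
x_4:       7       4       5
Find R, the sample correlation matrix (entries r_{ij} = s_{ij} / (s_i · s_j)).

Step 1 — column means:
  mean(X) = (1 + 5 + 8 + 7) / 4 = 21/4 = 5.25
  mean(Y) = (3 + 3 + 3 + 4) / 4 = 13/4 = 3.25
  mean(Z) = (8 + 6 + 8 + 5) / 4 = 27/4 = 6.75

Step 2 — sample variances and covariances s[i,j] = (1/(n-1)) · Σ_k (x_{k,i} - mean_i) · (x_{k,j} - mean_j), with n-1 = 3:
  s[X,X] = ((-4.25)·(-4.25) + (-0.25)·(-0.25) + (2.75)·(2.75) + (1.75)·(1.75)) / 3 = 28.75/3 = 9.5833
  s[X,Y] = ((-4.25)·(-0.25) + (-0.25)·(-0.25) + (2.75)·(-0.25) + (1.75)·(0.75)) / 3 = 1.75/3 = 0.5833
  s[X,Z] = ((-4.25)·(1.25) + (-0.25)·(-0.75) + (2.75)·(1.25) + (1.75)·(-1.75)) / 3 = -4.75/3 = -1.5833
  s[Y,Y] = ((-0.25)·(-0.25) + (-0.25)·(-0.25) + (-0.25)·(-0.25) + (0.75)·(0.75)) / 3 = 0.75/3 = 0.25
  s[Y,Z] = ((-0.25)·(1.25) + (-0.25)·(-0.75) + (-0.25)·(1.25) + (0.75)·(-1.75)) / 3 = -1.75/3 = -0.5833
  s[Z,Z] = ((1.25)·(1.25) + (-0.75)·(-0.75) + (1.25)·(1.25) + (-1.75)·(-1.75)) / 3 = 6.75/3 = 2.25
  Sample standard deviations s_i = √(s[i,i]):
  s(X) = √(9.5833) = 3.0957
  s(Y) = √(0.25) = 0.5
  s(Z) = √(2.25) = 1.5

Step 3 — r_{ij} = s_{ij} / (s_i · s_j):
  r[X,X] = 1 (diagonal).
  r[X,Y] = 0.5833 / (3.0957 · 0.5) = 0.5833 / 1.5478 = 0.3769
  r[X,Z] = -1.5833 / (3.0957 · 1.5) = -1.5833 / 4.6435 = -0.341
  r[Y,Y] = 1 (diagonal).
  r[Y,Z] = -0.5833 / (0.5 · 1.5) = -0.5833 / 0.75 = -0.7778
  r[Z,Z] = 1 (diagonal).

R is symmetric with unit diagonal. Assembling:

R = [[1, 0.3769, -0.341],
 [0.3769, 1, -0.7778],
 [-0.341, -0.7778, 1]]


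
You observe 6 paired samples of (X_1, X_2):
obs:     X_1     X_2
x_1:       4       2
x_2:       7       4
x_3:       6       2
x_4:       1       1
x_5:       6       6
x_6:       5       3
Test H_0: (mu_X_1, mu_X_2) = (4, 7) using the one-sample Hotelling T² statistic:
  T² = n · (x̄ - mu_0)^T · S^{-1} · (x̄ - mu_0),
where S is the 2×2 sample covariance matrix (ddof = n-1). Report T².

Step 1 — sample mean vector:
  mean(X_1) = (4 + 7 + 6 + 1 + 6 + 5) / 6 = 29/6 = 4.8333
  mean(X_2) = (2 + 4 + 2 + 1 + 6 + 3) / 6 = 18/6 = 3
  x̄ = (4.8333, 3),  deviation x̄ - mu_0 = (4.8333, 3) - (4, 7) = (0.8333, -4).

Step 2 — sample covariance matrix, S[i,j] = (1/(n-1)) · Σ_k (x_{k,i} - mean_i) · (x_{k,j} - mean_j), divisor n-1 = 5:
  S[X_1,X_1] = ((-0.8333)·(-0.8333) + (2.1667)·(2.1667) + (1.1667)·(1.1667) + (-3.8333)·(-3.8333) + (1.1667)·(1.1667) + (0.1667)·(0.1667)) / 5 = 22.8333/5 = 4.5667
  S[X_1,X_2] = ((-0.8333)·(-1) + (2.1667)·(1) + (1.1667)·(-1) + (-3.8333)·(-2) + (1.1667)·(3) + (0.1667)·(0)) / 5 = 13/5 = 2.6
  S[X_2,X_2] = ((-1)·(-1) + (1)·(1) + (-1)·(-1) + (-2)·(-2) + (3)·(3) + (0)·(0)) / 5 = 16/5 = 3.2
  S = [[4.5667, 2.6],
 [2.6, 3.2]].

Step 3 — invert S. det(S) = 4.5667·3.2 - (2.6)² = 7.8533.
  S^{-1} = (1/det) · [[d, -b], [-b, a]] = [[0.4075, -0.3311],
 [-0.3311, 0.5815]].

Step 4 — quadratic form (x̄ - mu_0)^T · S^{-1} · (x̄ - mu_0):
  S^{-1} · (x̄ - mu_0) = (1.6638, -2.6019),
  (x̄ - mu_0)^T · [...] = (0.8333)·(1.6638) + (-4)·(-2.6019) = 11.794.

Step 5 — scale by n: T² = 6 · 11.794 = 70.764.

T² ≈ 70.764


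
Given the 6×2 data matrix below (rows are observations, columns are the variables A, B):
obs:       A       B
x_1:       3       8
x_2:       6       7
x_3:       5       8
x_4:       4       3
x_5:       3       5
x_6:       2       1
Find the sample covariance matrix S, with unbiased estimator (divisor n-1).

Step 1 — column means:
  mean(A) = (3 + 6 + 5 + 4 + 3 + 2) / 6 = 23/6 = 3.8333
  mean(B) = (8 + 7 + 8 + 3 + 5 + 1) / 6 = 32/6 = 5.3333

Step 2 — sample covariance S[i,j] = (1/(n-1)) · Σ_k (x_{k,i} - mean_i) · (x_{k,j} - mean_j), with n-1 = 5.
  S[A,A] = ((-0.8333)·(-0.8333) + (2.1667)·(2.1667) + (1.1667)·(1.1667) + (0.1667)·(0.1667) + (-0.8333)·(-0.8333) + (-1.8333)·(-1.8333)) / 5 = 10.8333/5 = 2.1667
  S[A,B] = ((-0.8333)·(2.6667) + (2.1667)·(1.6667) + (1.1667)·(2.6667) + (0.1667)·(-2.3333) + (-0.8333)·(-0.3333) + (-1.8333)·(-4.3333)) / 5 = 12.3333/5 = 2.4667
  S[B,B] = ((2.6667)·(2.6667) + (1.6667)·(1.6667) + (2.6667)·(2.6667) + (-2.3333)·(-2.3333) + (-0.3333)·(-0.3333) + (-4.3333)·(-4.3333)) / 5 = 41.3333/5 = 8.2667

S is symmetric (S[j,i] = S[i,j]). Assembling:

S = [[2.1667, 2.4667],
 [2.4667, 8.2667]]


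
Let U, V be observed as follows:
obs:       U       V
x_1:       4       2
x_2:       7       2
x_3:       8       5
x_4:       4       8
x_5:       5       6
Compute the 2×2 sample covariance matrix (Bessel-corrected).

Step 1 — column means:
  mean(U) = (4 + 7 + 8 + 4 + 5) / 5 = 28/5 = 5.6
  mean(V) = (2 + 2 + 5 + 8 + 6) / 5 = 23/5 = 4.6

Step 2 — sample covariance S[i,j] = (1/(n-1)) · Σ_k (x_{k,i} - mean_i) · (x_{k,j} - mean_j), with n-1 = 4.
  S[U,U] = ((-1.6)·(-1.6) + (1.4)·(1.4) + (2.4)·(2.4) + (-1.6)·(-1.6) + (-0.6)·(-0.6)) / 4 = 13.2/4 = 3.3
  S[U,V] = ((-1.6)·(-2.6) + (1.4)·(-2.6) + (2.4)·(0.4) + (-1.6)·(3.4) + (-0.6)·(1.4)) / 4 = -4.8/4 = -1.2
  S[V,V] = ((-2.6)·(-2.6) + (-2.6)·(-2.6) + (0.4)·(0.4) + (3.4)·(3.4) + (1.4)·(1.4)) / 4 = 27.2/4 = 6.8

S is symmetric (S[j,i] = S[i,j]). Assembling:

S = [[3.3, -1.2],
 [-1.2, 6.8]]


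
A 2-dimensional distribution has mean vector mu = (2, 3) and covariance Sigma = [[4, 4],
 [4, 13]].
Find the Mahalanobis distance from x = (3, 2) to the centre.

Step 1 — centre the observation: (x - mu) = (1, -1).

Step 2 — invert Sigma. det(Sigma) = 4·13 - (4)² = 36.
  Sigma^{-1} = (1/det) · [[d, -b], [-b, a]] = [[0.3611, -0.1111],
 [-0.1111, 0.1111]].

Step 3 — form the quadratic (x - mu)^T · Sigma^{-1} · (x - mu):
  Sigma^{-1} · (x - mu) = (0.4722, -0.2222).
  (x - mu)^T · [Sigma^{-1} · (x - mu)] = (1)·(0.4722) + (-1)·(-0.2222) = 0.6944.

Step 4 — take square root: d = √(0.6944) ≈ 0.8333.

d(x, mu) = √(0.6944) ≈ 0.8333


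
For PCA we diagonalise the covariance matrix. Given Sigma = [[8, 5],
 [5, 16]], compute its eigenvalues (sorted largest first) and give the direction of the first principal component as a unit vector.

Step 1 — characteristic polynomial of 2×2 Sigma:
  det(Sigma - λI) = λ² - trace · λ + det = 0.
  trace = 8 + 16 = 24, det = 8·16 - (5)² = 103.
Step 2 — discriminant:
  Δ = trace² - 4·det = 576 - 412 = 164.
Step 3 — eigenvalues:
  λ = (trace ± √Δ)/2 = (24 ± 12.8062)/2,
  λ_1 = 18.4031,  λ_2 = 5.5969.

Step 4 — unit eigenvector for λ_1: solve (Sigma - λ_1 I)v = 0. First row:
  (8 - 18.4031)·v_x + (5)·v_y = 0, i.e. (-10.4031)·v_x + (5)·v_y = 0,
  so v ∝ (b, λ_1 - a) = (5, 10.4031) = u.
  ||u|| = √((5)² + (10.4031)²) = √(133.225) ≈ 11.5423,
  v_1 = u/||u|| ≈ (0.4332, 0.9013) (||v_1|| = 1).

λ_1 = 18.4031,  λ_2 = 5.5969;  v_1 ≈ (0.4332, 0.9013)


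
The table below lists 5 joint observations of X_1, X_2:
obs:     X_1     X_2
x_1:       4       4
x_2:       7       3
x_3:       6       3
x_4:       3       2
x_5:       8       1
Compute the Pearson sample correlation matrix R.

Step 1 — column means:
  mean(X_1) = (4 + 7 + 6 + 3 + 8) / 5 = 28/5 = 5.6
  mean(X_2) = (4 + 3 + 3 + 2 + 1) / 5 = 13/5 = 2.6

Step 2 — sample variances and covariances s[i,j] = (1/(n-1)) · Σ_k (x_{k,i} - mean_i) · (x_{k,j} - mean_j), with n-1 = 4:
  s[X_1,X_1] = ((-1.6)·(-1.6) + (1.4)·(1.4) + (0.4)·(0.4) + (-2.6)·(-2.6) + (2.4)·(2.4)) / 4 = 17.2/4 = 4.3
  s[X_1,X_2] = ((-1.6)·(1.4) + (1.4)·(0.4) + (0.4)·(0.4) + (-2.6)·(-0.6) + (2.4)·(-1.6)) / 4 = -3.8/4 = -0.95
  s[X_2,X_2] = ((1.4)·(1.4) + (0.4)·(0.4) + (0.4)·(0.4) + (-0.6)·(-0.6) + (-1.6)·(-1.6)) / 4 = 5.2/4 = 1.3
  Sample standard deviations s_i = √(s[i,i]):
  s(X_1) = √(4.3) = 2.0736
  s(X_2) = √(1.3) = 1.1402

Step 3 — r_{ij} = s_{ij} / (s_i · s_j):
  r[X_1,X_1] = 1 (diagonal).
  r[X_1,X_2] = -0.95 / (2.0736 · 1.1402) = -0.95 / 2.3643 = -0.4018
  r[X_2,X_2] = 1 (diagonal).

R is symmetric with unit diagonal. Assembling:

R = [[1, -0.4018],
 [-0.4018, 1]]


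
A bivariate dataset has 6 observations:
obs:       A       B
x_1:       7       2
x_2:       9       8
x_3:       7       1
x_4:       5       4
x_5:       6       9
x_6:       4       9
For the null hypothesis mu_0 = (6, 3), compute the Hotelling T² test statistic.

Step 1 — sample mean vector:
  mean(A) = (7 + 9 + 7 + 5 + 6 + 4) / 6 = 38/6 = 6.3333
  mean(B) = (2 + 8 + 1 + 4 + 9 + 9) / 6 = 33/6 = 5.5
  x̄ = (6.3333, 5.5),  deviation x̄ - mu_0 = (6.3333, 5.5) - (6, 3) = (0.3333, 2.5).

Step 2 — sample covariance matrix, S[i,j] = (1/(n-1)) · Σ_k (x_{k,i} - mean_i) · (x_{k,j} - mean_j), divisor n-1 = 5:
  S[A,A] = ((0.6667)·(0.6667) + (2.6667)·(2.6667) + (0.6667)·(0.6667) + (-1.3333)·(-1.3333) + (-0.3333)·(-0.3333) + (-2.3333)·(-2.3333)) / 5 = 15.3333/5 = 3.0667
  S[A,B] = ((0.6667)·(-3.5) + (2.6667)·(2.5) + (0.6667)·(-4.5) + (-1.3333)·(-1.5) + (-0.3333)·(3.5) + (-2.3333)·(3.5)) / 5 = -6/5 = -1.2
  S[B,B] = ((-3.5)·(-3.5) + (2.5)·(2.5) + (-4.5)·(-4.5) + (-1.5)·(-1.5) + (3.5)·(3.5) + (3.5)·(3.5)) / 5 = 65.5/5 = 13.1
  S = [[3.0667, -1.2],
 [-1.2, 13.1]].

Step 3 — invert S. det(S) = 3.0667·13.1 - (-1.2)² = 38.7333.
  S^{-1} = (1/det) · [[d, -b], [-b, a]] = [[0.3382, 0.031],
 [0.031, 0.0792]].

Step 4 — quadratic form (x̄ - mu_0)^T · S^{-1} · (x̄ - mu_0):
  S^{-1} · (x̄ - mu_0) = (0.1902, 0.2083),
  (x̄ - mu_0)^T · [...] = (0.3333)·(0.1902) + (2.5)·(0.2083) = 0.5841.

Step 5 — scale by n: T² = 6 · 0.5841 = 3.5043.

T² ≈ 3.5043


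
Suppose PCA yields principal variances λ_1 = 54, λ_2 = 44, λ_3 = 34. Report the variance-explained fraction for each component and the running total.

Step 1 — total variance = trace(Sigma) = Σ λ_i = 54 + 44 + 34 = 132.

Step 2 — fraction explained by component i = λ_i / Σ λ:
  PC1: 54/132 = 0.4091
  PC2: 44/132 = 0.3333
  PC3: 34/132 = 0.2576

Step 3 — cumulative fraction after k components = (λ_1 + ... + λ_k) / Σ λ:
  k = 1: 54/132 = 0.4091
  k = 2: (54 + 44)/132 = 98/132 = 0.7424
  k = 3: (54 + 44 + 34)/132 = 132/132 = 1

Summary (fraction, with percent):

explained: PC1 0.4091 (40.91%), PC2 0.3333 (33.33%), PC3 0.2576 (25.76%);  cumulative: 0.4091, 0.7424, 1


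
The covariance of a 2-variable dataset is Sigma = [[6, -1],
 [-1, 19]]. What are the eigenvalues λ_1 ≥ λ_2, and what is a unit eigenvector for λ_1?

Step 1 — characteristic polynomial of 2×2 Sigma:
  det(Sigma - λI) = λ² - trace · λ + det = 0.
  trace = 6 + 19 = 25, det = 6·19 - (-1)² = 113.
Step 2 — discriminant:
  Δ = trace² - 4·det = 625 - 452 = 173.
Step 3 — eigenvalues:
  λ = (trace ± √Δ)/2 = (25 ± 13.1529)/2,
  λ_1 = 19.0765,  λ_2 = 5.9235.

Step 4 — unit eigenvector for λ_1: solve (Sigma - λ_1 I)v = 0. First row:
  (6 - 19.0765)·v_x + (-1)·v_y = 0, i.e. (-13.0765)·v_x + (-1)·v_y = 0,
  so v ∝ (b, λ_1 - a) = (-1, 13.0765); multiply by -1 so the first entry is positive: u = (1, -13.0765).
  ||u|| = √((1)² + (-13.0765)²) = √(171.9942) ≈ 13.1147,
  v_1 = u/||u|| ≈ (0.0763, -0.9971) (||v_1|| = 1).

λ_1 = 19.0765,  λ_2 = 5.9235;  v_1 ≈ (0.0763, -0.9971)


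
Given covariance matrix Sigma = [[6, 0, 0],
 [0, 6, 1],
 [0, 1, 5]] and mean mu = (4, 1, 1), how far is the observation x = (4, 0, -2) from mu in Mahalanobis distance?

Step 1 — centre the observation: (x - mu) = (0, -1, -3).

Step 2 — invert Sigma (cofactor / det for 3×3, or solve directly):
  Sigma^{-1} = [[0.1667, 0, 0],
 [0, 0.1724, -0.0345],
 [0, -0.0345, 0.2069]].

Step 3 — form the quadratic (x - mu)^T · Sigma^{-1} · (x - mu):
  Sigma^{-1} · (x - mu) = (0, -0.069, -0.5862).
  (x - mu)^T · [Sigma^{-1} · (x - mu)] = (0)·(0) + (-1)·(-0.069) + (-3)·(-0.5862) = 1.8276.

Step 4 — take square root: d = √(1.8276) ≈ 1.3519.

d(x, mu) = √(1.8276) ≈ 1.3519


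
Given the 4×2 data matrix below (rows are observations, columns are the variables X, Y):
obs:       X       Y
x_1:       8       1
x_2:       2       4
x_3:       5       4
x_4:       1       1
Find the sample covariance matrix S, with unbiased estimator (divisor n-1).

Step 1 — column means:
  mean(X) = (8 + 2 + 5 + 1) / 4 = 16/4 = 4
  mean(Y) = (1 + 4 + 4 + 1) / 4 = 10/4 = 2.5

Step 2 — sample covariance S[i,j] = (1/(n-1)) · Σ_k (x_{k,i} - mean_i) · (x_{k,j} - mean_j), with n-1 = 3.
  S[X,X] = ((4)·(4) + (-2)·(-2) + (1)·(1) + (-3)·(-3)) / 3 = 30/3 = 10
  S[X,Y] = ((4)·(-1.5) + (-2)·(1.5) + (1)·(1.5) + (-3)·(-1.5)) / 3 = -3/3 = -1
  S[Y,Y] = ((-1.5)·(-1.5) + (1.5)·(1.5) + (1.5)·(1.5) + (-1.5)·(-1.5)) / 3 = 9/3 = 3

S is symmetric (S[j,i] = S[i,j]). Assembling:

S = [[10, -1],
 [-1, 3]]


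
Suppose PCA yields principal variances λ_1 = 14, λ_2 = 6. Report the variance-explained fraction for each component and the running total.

Step 1 — total variance = trace(Sigma) = Σ λ_i = 14 + 6 = 20.

Step 2 — fraction explained by component i = λ_i / Σ λ:
  PC1: 14/20 = 0.7
  PC2: 6/20 = 0.3

Step 3 — cumulative fraction after k components = (λ_1 + ... + λ_k) / Σ λ:
  k = 1: 14/20 = 0.7
  k = 2: (14 + 6)/20 = 20/20 = 1

Summary (fraction, with percent):

explained: PC1 0.7 (70%), PC2 0.3 (30%);  cumulative: 0.7, 1


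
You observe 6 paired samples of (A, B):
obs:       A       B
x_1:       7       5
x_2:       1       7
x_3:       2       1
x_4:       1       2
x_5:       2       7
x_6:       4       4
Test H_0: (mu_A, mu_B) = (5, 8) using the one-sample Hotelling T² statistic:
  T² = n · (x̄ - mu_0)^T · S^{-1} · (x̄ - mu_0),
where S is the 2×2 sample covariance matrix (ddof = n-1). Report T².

Step 1 — sample mean vector:
  mean(A) = (7 + 1 + 2 + 1 + 2 + 4) / 6 = 17/6 = 2.8333
  mean(B) = (5 + 7 + 1 + 2 + 7 + 4) / 6 = 26/6 = 4.3333
  x̄ = (2.8333, 4.3333),  deviation x̄ - mu_0 = (2.8333, 4.3333) - (5, 8) = (-2.1667, -3.6667).

Step 2 — sample covariance matrix, S[i,j] = (1/(n-1)) · Σ_k (x_{k,i} - mean_i) · (x_{k,j} - mean_j), divisor n-1 = 5:
  S[A,A] = ((4.1667)·(4.1667) + (-1.8333)·(-1.8333) + (-0.8333)·(-0.8333) + (-1.8333)·(-1.8333) + (-0.8333)·(-0.8333) + (1.1667)·(1.1667)) / 5 = 26.8333/5 = 5.3667
  S[A,B] = ((4.1667)·(0.6667) + (-1.8333)·(2.6667) + (-0.8333)·(-3.3333) + (-1.8333)·(-2.3333) + (-0.8333)·(2.6667) + (1.1667)·(-0.3333)) / 5 = 2.3333/5 = 0.4667
  S[B,B] = ((0.6667)·(0.6667) + (2.6667)·(2.6667) + (-3.3333)·(-3.3333) + (-2.3333)·(-2.3333) + (2.6667)·(2.6667) + (-0.3333)·(-0.3333)) / 5 = 31.3333/5 = 6.2667
  S = [[5.3667, 0.4667],
 [0.4667, 6.2667]].

Step 3 — invert S. det(S) = 5.3667·6.2667 - (0.4667)² = 33.4133.
  S^{-1} = (1/det) · [[d, -b], [-b, a]] = [[0.1875, -0.014],
 [-0.014, 0.1606]].

Step 4 — quadratic form (x̄ - mu_0)^T · S^{-1} · (x̄ - mu_0):
  S^{-1} · (x̄ - mu_0) = (-0.3551, -0.5587),
  (x̄ - mu_0)^T · [...] = (-2.1667)·(-0.3551) + (-3.6667)·(-0.5587) = 2.8179.

Step 5 — scale by n: T² = 6 · 2.8179 = 16.9074.

T² ≈ 16.9074


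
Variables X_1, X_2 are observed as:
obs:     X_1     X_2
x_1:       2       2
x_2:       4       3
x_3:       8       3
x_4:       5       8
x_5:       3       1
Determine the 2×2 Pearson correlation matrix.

Step 1 — column means:
  mean(X_1) = (2 + 4 + 8 + 5 + 3) / 5 = 22/5 = 4.4
  mean(X_2) = (2 + 3 + 3 + 8 + 1) / 5 = 17/5 = 3.4

Step 2 — sample variances and covariances s[i,j] = (1/(n-1)) · Σ_k (x_{k,i} - mean_i) · (x_{k,j} - mean_j), with n-1 = 4:
  s[X_1,X_1] = ((-2.4)·(-2.4) + (-0.4)·(-0.4) + (3.6)·(3.6) + (0.6)·(0.6) + (-1.4)·(-1.4)) / 4 = 21.2/4 = 5.3
  s[X_1,X_2] = ((-2.4)·(-1.4) + (-0.4)·(-0.4) + (3.6)·(-0.4) + (0.6)·(4.6) + (-1.4)·(-2.4)) / 4 = 8.2/4 = 2.05
  s[X_2,X_2] = ((-1.4)·(-1.4) + (-0.4)·(-0.4) + (-0.4)·(-0.4) + (4.6)·(4.6) + (-2.4)·(-2.4)) / 4 = 29.2/4 = 7.3
  Sample standard deviations s_i = √(s[i,i]):
  s(X_1) = √(5.3) = 2.3022
  s(X_2) = √(7.3) = 2.7019

Step 3 — r_{ij} = s_{ij} / (s_i · s_j):
  r[X_1,X_1] = 1 (diagonal).
  r[X_1,X_2] = 2.05 / (2.3022 · 2.7019) = 2.05 / 6.2201 = 0.3296
  r[X_2,X_2] = 1 (diagonal).

R is symmetric with unit diagonal. Assembling:

R = [[1, 0.3296],
 [0.3296, 1]]


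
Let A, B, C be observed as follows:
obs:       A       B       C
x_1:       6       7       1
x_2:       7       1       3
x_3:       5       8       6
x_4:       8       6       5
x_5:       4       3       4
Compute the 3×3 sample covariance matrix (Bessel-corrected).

Step 1 — column means:
  mean(A) = (6 + 7 + 5 + 8 + 4) / 5 = 30/5 = 6
  mean(B) = (7 + 1 + 8 + 6 + 3) / 5 = 25/5 = 5
  mean(C) = (1 + 3 + 6 + 5 + 4) / 5 = 19/5 = 3.8

Step 2 — sample covariance S[i,j] = (1/(n-1)) · Σ_k (x_{k,i} - mean_i) · (x_{k,j} - mean_j), with n-1 = 4.
  S[A,A] = ((0)·(0) + (1)·(1) + (-1)·(-1) + (2)·(2) + (-2)·(-2)) / 4 = 10/4 = 2.5
  S[A,B] = ((0)·(2) + (1)·(-4) + (-1)·(3) + (2)·(1) + (-2)·(-2)) / 4 = -1/4 = -0.25
  S[A,C] = ((0)·(-2.8) + (1)·(-0.8) + (-1)·(2.2) + (2)·(1.2) + (-2)·(0.2)) / 4 = -1/4 = -0.25
  S[B,B] = ((2)·(2) + (-4)·(-4) + (3)·(3) + (1)·(1) + (-2)·(-2)) / 4 = 34/4 = 8.5
  S[B,C] = ((2)·(-2.8) + (-4)·(-0.8) + (3)·(2.2) + (1)·(1.2) + (-2)·(0.2)) / 4 = 5/4 = 1.25
  S[C,C] = ((-2.8)·(-2.8) + (-0.8)·(-0.8) + (2.2)·(2.2) + (1.2)·(1.2) + (0.2)·(0.2)) / 4 = 14.8/4 = 3.7

S is symmetric (S[j,i] = S[i,j]). Assembling:

S = [[2.5, -0.25, -0.25],
 [-0.25, 8.5, 1.25],
 [-0.25, 1.25, 3.7]]


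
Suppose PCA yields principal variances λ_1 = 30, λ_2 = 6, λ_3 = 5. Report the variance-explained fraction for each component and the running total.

Step 1 — total variance = trace(Sigma) = Σ λ_i = 30 + 6 + 5 = 41.

Step 2 — fraction explained by component i = λ_i / Σ λ:
  PC1: 30/41 = 0.7317
  PC2: 6/41 = 0.1463
  PC3: 5/41 = 0.122

Step 3 — cumulative fraction after k components = (λ_1 + ... + λ_k) / Σ λ:
  k = 1: 30/41 = 0.7317
  k = 2: (30 + 6)/41 = 36/41 = 0.878
  k = 3: (30 + 6 + 5)/41 = 41/41 = 1

Summary (fraction, with percent):

explained: PC1 0.7317 (73.17%), PC2 0.1463 (14.63%), PC3 0.122 (12.2%);  cumulative: 0.7317, 0.878, 1


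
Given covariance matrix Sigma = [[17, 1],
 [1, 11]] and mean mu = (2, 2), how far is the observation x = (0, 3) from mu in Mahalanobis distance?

Step 1 — centre the observation: (x - mu) = (-2, 1).

Step 2 — invert Sigma. det(Sigma) = 17·11 - (1)² = 186.
  Sigma^{-1} = (1/det) · [[d, -b], [-b, a]] = [[0.0591, -0.0054],
 [-0.0054, 0.0914]].

Step 3 — form the quadratic (x - mu)^T · Sigma^{-1} · (x - mu):
  Sigma^{-1} · (x - mu) = (-0.1237, 0.1022).
  (x - mu)^T · [Sigma^{-1} · (x - mu)] = (-2)·(-0.1237) + (1)·(0.1022) = 0.3495.

Step 4 — take square root: d = √(0.3495) ≈ 0.5912.

d(x, mu) = √(0.3495) ≈ 0.5912


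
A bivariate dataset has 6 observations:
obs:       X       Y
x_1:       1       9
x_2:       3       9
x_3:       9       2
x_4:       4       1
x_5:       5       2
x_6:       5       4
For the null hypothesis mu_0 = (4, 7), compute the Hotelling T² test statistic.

Step 1 — sample mean vector:
  mean(X) = (1 + 3 + 9 + 4 + 5 + 5) / 6 = 27/6 = 4.5
  mean(Y) = (9 + 9 + 2 + 1 + 2 + 4) / 6 = 27/6 = 4.5
  x̄ = (4.5, 4.5),  deviation x̄ - mu_0 = (4.5, 4.5) - (4, 7) = (0.5, -2.5).

Step 2 — sample covariance matrix, S[i,j] = (1/(n-1)) · Σ_k (x_{k,i} - mean_i) · (x_{k,j} - mean_j), divisor n-1 = 5:
  S[X,X] = ((-3.5)·(-3.5) + (-1.5)·(-1.5) + (4.5)·(4.5) + (-0.5)·(-0.5) + (0.5)·(0.5) + (0.5)·(0.5)) / 5 = 35.5/5 = 7.1
  S[X,Y] = ((-3.5)·(4.5) + (-1.5)·(4.5) + (4.5)·(-2.5) + (-0.5)·(-3.5) + (0.5)·(-2.5) + (0.5)·(-0.5)) / 5 = -33.5/5 = -6.7
  S[Y,Y] = ((4.5)·(4.5) + (4.5)·(4.5) + (-2.5)·(-2.5) + (-3.5)·(-3.5) + (-2.5)·(-2.5) + (-0.5)·(-0.5)) / 5 = 65.5/5 = 13.1
  S = [[7.1, -6.7],
 [-6.7, 13.1]].

Step 3 — invert S. det(S) = 7.1·13.1 - (-6.7)² = 48.12.
  S^{-1} = (1/det) · [[d, -b], [-b, a]] = [[0.2722, 0.1392],
 [0.1392, 0.1475]].

Step 4 — quadratic form (x̄ - mu_0)^T · S^{-1} · (x̄ - mu_0):
  S^{-1} · (x̄ - mu_0) = (-0.212, -0.2993),
  (x̄ - mu_0)^T · [...] = (0.5)·(-0.212) + (-2.5)·(-0.2993) = 0.6421.

Step 5 — scale by n: T² = 6 · 0.6421 = 3.8529.

T² ≈ 3.8529


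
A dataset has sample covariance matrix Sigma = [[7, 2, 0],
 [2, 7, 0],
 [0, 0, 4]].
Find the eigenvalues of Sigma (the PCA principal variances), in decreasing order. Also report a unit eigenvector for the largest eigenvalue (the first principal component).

Step 1 — characteristic polynomial p(λ) = det(λI - Sigma) = λ³ - tr·λ² + c_1·λ - det, where tr = trace, c_1 = sum of the principal 2×2 minors, det = det(Sigma):
  tr = 7 + 7 + 4 = 18,
  c_1 = (7·7 - (2)²) + (7·4 - (0)²) + (7·4 - (0)²) = 45 + 28 + 28 = 101,
  det = 7·(7·4 - (0)²) - (2)·((2)·4 - (0)·(0)) + (0)·((2)·(0) - 7·(0)) = 7·(28) - (2)·(8) + (0)·(0) = 180.
  So p(λ) = λ³ - 18λ² + 101λ - 180.
Step 2 — look for an integer root (rational root theorem: any rational root is an integer divisor of 180). Testing λ = 4:
  p(4) = 64 - 288 + 404 - 180 = 0  ✓
  Dividing out (λ - 4): p(λ) = (λ - 4)(λ² - 14λ + 45).
Step 3 — remaining eigenvalues from the quadratic λ² - 14λ + 45 = 0:
  Δ = 14² - 4·45 = 196 - 180 = 16,  λ = (14 ± √16)/2 = (14 ± 4)/2 = 9 or 5.
  Sorted: λ_1 = 9,  λ_2 = 5,  λ_3 = 4  (check: sum = 18 = tr ✓).

Step 4 — unit eigenvector for λ_1 = 9: v spans the null space of (Sigma - λ_1 I), whose rows are
  r_1 = (-2, 2, 0),  r_2 = (2, -2, 0),  r_3 = (0, 0, -5).
  v is orthogonal to every row, so take v ∝ r_1 × r_3 = ((2)·(-5) - (0)·(0), (0)·(0) - (-2)·(-5), (-2)·(0) - (2)·(0)) = (-10, -10, 0).
  Rescale (divide by 10; multiply by -1 so the first nonzero entry is positive): u = (1, 1, 0).
  ||u|| = √((1)² + (1)² + (0)²) = √(2) ≈ 1.4142,  v_1 = u/||u|| ≈ (0.7071, 0.7071, 0) (||v_1|| = 1).

λ_1 = 9,  λ_2 = 5,  λ_3 = 4;  v_1 ≈ (0.7071, 0.7071, 0)


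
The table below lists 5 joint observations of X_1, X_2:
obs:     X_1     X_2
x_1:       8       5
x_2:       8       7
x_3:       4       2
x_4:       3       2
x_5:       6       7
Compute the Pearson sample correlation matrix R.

Step 1 — column means:
  mean(X_1) = (8 + 8 + 4 + 3 + 6) / 5 = 29/5 = 5.8
  mean(X_2) = (5 + 7 + 2 + 2 + 7) / 5 = 23/5 = 4.6

Step 2 — sample variances and covariances s[i,j] = (1/(n-1)) · Σ_k (x_{k,i} - mean_i) · (x_{k,j} - mean_j), with n-1 = 4:
  s[X_1,X_1] = ((2.2)·(2.2) + (2.2)·(2.2) + (-1.8)·(-1.8) + (-2.8)·(-2.8) + (0.2)·(0.2)) / 4 = 20.8/4 = 5.2
  s[X_1,X_2] = ((2.2)·(0.4) + (2.2)·(2.4) + (-1.8)·(-2.6) + (-2.8)·(-2.6) + (0.2)·(2.4)) / 4 = 18.6/4 = 4.65
  s[X_2,X_2] = ((0.4)·(0.4) + (2.4)·(2.4) + (-2.6)·(-2.6) + (-2.6)·(-2.6) + (2.4)·(2.4)) / 4 = 25.2/4 = 6.3
  Sample standard deviations s_i = √(s[i,i]):
  s(X_1) = √(5.2) = 2.2804
  s(X_2) = √(6.3) = 2.51

Step 3 — r_{ij} = s_{ij} / (s_i · s_j):
  r[X_1,X_1] = 1 (diagonal).
  r[X_1,X_2] = 4.65 / (2.2804 · 2.51) = 4.65 / 5.7236 = 0.8124
  r[X_2,X_2] = 1 (diagonal).

R is symmetric with unit diagonal. Assembling:

R = [[1, 0.8124],
 [0.8124, 1]]


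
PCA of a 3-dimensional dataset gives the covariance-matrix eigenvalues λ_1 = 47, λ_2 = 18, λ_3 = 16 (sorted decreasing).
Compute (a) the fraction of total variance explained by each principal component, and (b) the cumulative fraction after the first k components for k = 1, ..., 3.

Step 1 — total variance = trace(Sigma) = Σ λ_i = 47 + 18 + 16 = 81.

Step 2 — fraction explained by component i = λ_i / Σ λ:
  PC1: 47/81 = 0.5802
  PC2: 18/81 = 0.2222
  PC3: 16/81 = 0.1975

Step 3 — cumulative fraction after k components = (λ_1 + ... + λ_k) / Σ λ:
  k = 1: 47/81 = 0.5802
  k = 2: (47 + 18)/81 = 65/81 = 0.8025
  k = 3: (47 + 18 + 16)/81 = 81/81 = 1

Summary (fraction, with percent):

explained: PC1 0.5802 (58.02%), PC2 0.2222 (22.22%), PC3 0.1975 (19.75%);  cumulative: 0.5802, 0.8025, 1


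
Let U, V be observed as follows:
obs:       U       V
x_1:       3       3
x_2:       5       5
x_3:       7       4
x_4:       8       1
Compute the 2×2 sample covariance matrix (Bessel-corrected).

Step 1 — column means:
  mean(U) = (3 + 5 + 7 + 8) / 4 = 23/4 = 5.75
  mean(V) = (3 + 5 + 4 + 1) / 4 = 13/4 = 3.25

Step 2 — sample covariance S[i,j] = (1/(n-1)) · Σ_k (x_{k,i} - mean_i) · (x_{k,j} - mean_j), with n-1 = 3.
  S[U,U] = ((-2.75)·(-2.75) + (-0.75)·(-0.75) + (1.25)·(1.25) + (2.25)·(2.25)) / 3 = 14.75/3 = 4.9167
  S[U,V] = ((-2.75)·(-0.25) + (-0.75)·(1.75) + (1.25)·(0.75) + (2.25)·(-2.25)) / 3 = -4.75/3 = -1.5833
  S[V,V] = ((-0.25)·(-0.25) + (1.75)·(1.75) + (0.75)·(0.75) + (-2.25)·(-2.25)) / 3 = 8.75/3 = 2.9167

S is symmetric (S[j,i] = S[i,j]). Assembling:

S = [[4.9167, -1.5833],
 [-1.5833, 2.9167]]


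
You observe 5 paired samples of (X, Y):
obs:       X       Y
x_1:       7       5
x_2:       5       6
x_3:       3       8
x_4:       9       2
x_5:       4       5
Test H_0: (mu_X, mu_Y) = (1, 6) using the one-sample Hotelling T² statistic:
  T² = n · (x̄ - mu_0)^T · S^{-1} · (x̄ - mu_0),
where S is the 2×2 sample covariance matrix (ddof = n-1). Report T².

Step 1 — sample mean vector:
  mean(X) = (7 + 5 + 3 + 9 + 4) / 5 = 28/5 = 5.6
  mean(Y) = (5 + 6 + 8 + 2 + 5) / 5 = 26/5 = 5.2
  x̄ = (5.6, 5.2),  deviation x̄ - mu_0 = (5.6, 5.2) - (1, 6) = (4.6, -0.8).

Step 2 — sample covariance matrix, S[i,j] = (1/(n-1)) · Σ_k (x_{k,i} - mean_i) · (x_{k,j} - mean_j), divisor n-1 = 4:
  S[X,X] = ((1.4)·(1.4) + (-0.6)·(-0.6) + (-2.6)·(-2.6) + (3.4)·(3.4) + (-1.6)·(-1.6)) / 4 = 23.2/4 = 5.8
  S[X,Y] = ((1.4)·(-0.2) + (-0.6)·(0.8) + (-2.6)·(2.8) + (3.4)·(-3.2) + (-1.6)·(-0.2)) / 4 = -18.6/4 = -4.65
  S[Y,Y] = ((-0.2)·(-0.2) + (0.8)·(0.8) + (2.8)·(2.8) + (-3.2)·(-3.2) + (-0.2)·(-0.2)) / 4 = 18.8/4 = 4.7
  S = [[5.8, -4.65],
 [-4.65, 4.7]].

Step 3 — invert S. det(S) = 5.8·4.7 - (-4.65)² = 5.6375.
  S^{-1} = (1/det) · [[d, -b], [-b, a]] = [[0.8337, 0.8248],
 [0.8248, 1.0288]].

Step 4 — quadratic form (x̄ - mu_0)^T · S^{-1} · (x̄ - mu_0):
  S^{-1} · (x̄ - mu_0) = (3.1752, 2.9712),
  (x̄ - mu_0)^T · [...] = (4.6)·(3.1752) + (-0.8)·(2.9712) = 12.2288.

Step 5 — scale by n: T² = 5 · 12.2288 = 61.1441.

T² ≈ 61.1441


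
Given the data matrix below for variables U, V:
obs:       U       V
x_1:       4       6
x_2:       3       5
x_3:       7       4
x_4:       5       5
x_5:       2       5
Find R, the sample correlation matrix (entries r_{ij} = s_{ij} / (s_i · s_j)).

Step 1 — column means:
  mean(U) = (4 + 3 + 7 + 5 + 2) / 5 = 21/5 = 4.2
  mean(V) = (6 + 5 + 4 + 5 + 5) / 5 = 25/5 = 5

Step 2 — sample variances and covariances s[i,j] = (1/(n-1)) · Σ_k (x_{k,i} - mean_i) · (x_{k,j} - mean_j), with n-1 = 4:
  s[U,U] = ((-0.2)·(-0.2) + (-1.2)·(-1.2) + (2.8)·(2.8) + (0.8)·(0.8) + (-2.2)·(-2.2)) / 4 = 14.8/4 = 3.7
  s[U,V] = ((-0.2)·(1) + (-1.2)·(0) + (2.8)·(-1) + (0.8)·(0) + (-2.2)·(0)) / 4 = -3/4 = -0.75
  s[V,V] = ((1)·(1) + (0)·(0) + (-1)·(-1) + (0)·(0) + (0)·(0)) / 4 = 2/4 = 0.5
  Sample standard deviations s_i = √(s[i,i]):
  s(U) = √(3.7) = 1.9235
  s(V) = √(0.5) = 0.7071

Step 3 — r_{ij} = s_{ij} / (s_i · s_j):
  r[U,U] = 1 (diagonal).
  r[U,V] = -0.75 / (1.9235 · 0.7071) = -0.75 / 1.3601 = -0.5514
  r[V,V] = 1 (diagonal).

R is symmetric with unit diagonal. Assembling:

R = [[1, -0.5514],
 [-0.5514, 1]]


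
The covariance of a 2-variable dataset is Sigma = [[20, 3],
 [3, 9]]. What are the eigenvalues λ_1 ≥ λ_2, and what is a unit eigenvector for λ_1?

Step 1 — characteristic polynomial of 2×2 Sigma:
  det(Sigma - λI) = λ² - trace · λ + det = 0.
  trace = 20 + 9 = 29, det = 20·9 - (3)² = 171.
Step 2 — discriminant:
  Δ = trace² - 4·det = 841 - 684 = 157.
Step 3 — eigenvalues:
  λ = (trace ± √Δ)/2 = (29 ± 12.53)/2,
  λ_1 = 20.765,  λ_2 = 8.235.

Step 4 — unit eigenvector for λ_1: solve (Sigma - λ_1 I)v = 0. First row:
  (20 - 20.765)·v_x + (3)·v_y = 0, i.e. (-0.765)·v_x + (3)·v_y = 0,
  so v ∝ (b, λ_1 - a) = (3, 0.765) = u.
  ||u|| = √((3)² + (0.765)²) = √(9.5852) ≈ 3.096,
  v_1 = u/||u|| ≈ (0.969, 0.2471) (||v_1|| = 1).

λ_1 = 20.765,  λ_2 = 8.235;  v_1 ≈ (0.969, 0.2471)
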